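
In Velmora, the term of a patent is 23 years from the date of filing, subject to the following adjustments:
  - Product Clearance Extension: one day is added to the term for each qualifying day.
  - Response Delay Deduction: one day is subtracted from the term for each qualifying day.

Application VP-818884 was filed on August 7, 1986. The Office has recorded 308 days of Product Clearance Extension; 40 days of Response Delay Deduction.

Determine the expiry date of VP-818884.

2010-05-02

Base term: filing date + 23 years → 7 August 2009.
Product Clearance Extension: +308 days → 11 June 2010.
Response Delay Deduction: −40 days → 2 May 2010.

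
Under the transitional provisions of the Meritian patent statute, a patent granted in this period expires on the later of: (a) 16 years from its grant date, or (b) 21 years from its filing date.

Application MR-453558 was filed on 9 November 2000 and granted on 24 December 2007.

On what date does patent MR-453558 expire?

(a) grant + 16 years → 24 December 2023.
(b) filing + 21 years → 9 November 2021.
Later of the two: 24 December 2023.

December 24, 2023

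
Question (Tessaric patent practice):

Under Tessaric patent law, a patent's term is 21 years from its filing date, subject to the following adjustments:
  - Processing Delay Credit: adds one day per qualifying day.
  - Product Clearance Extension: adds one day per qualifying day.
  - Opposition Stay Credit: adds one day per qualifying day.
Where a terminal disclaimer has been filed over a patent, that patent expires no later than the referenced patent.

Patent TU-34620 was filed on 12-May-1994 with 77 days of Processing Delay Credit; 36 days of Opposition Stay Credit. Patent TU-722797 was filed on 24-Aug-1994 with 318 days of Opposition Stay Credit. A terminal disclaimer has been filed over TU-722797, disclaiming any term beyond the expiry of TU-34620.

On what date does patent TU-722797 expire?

2015-09-02

Natural term of TU-722797:
  Base: filing + 21 years → 24 August 2015.
  Opposition Stay Credit: +318 days → 7 July 2016.
Expiry of referenced patent TU-34620:
  Base: filing + 21 years → 12 May 2015.
  Processing Delay Credit: +77 days → 28 July 2015.
  Opposition Stay Credit: +36 days → 2 September 2015.
Terminal disclaimer: TU-722797 expires on the earlier of 7 July 2016 and 2 September 2015.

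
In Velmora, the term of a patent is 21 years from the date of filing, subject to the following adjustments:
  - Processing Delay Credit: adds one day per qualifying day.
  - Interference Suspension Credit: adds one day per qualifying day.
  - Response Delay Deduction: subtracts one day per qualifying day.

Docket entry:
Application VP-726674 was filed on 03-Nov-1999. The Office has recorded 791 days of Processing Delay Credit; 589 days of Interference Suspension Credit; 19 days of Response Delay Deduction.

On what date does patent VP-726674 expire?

Base term: filing date + 21 years → 3 November 2020.
Processing Delay Credit: +791 days → 3 January 2023.
Interference Suspension Credit: +589 days → 14 August 2024.
Response Delay Deduction: −19 days → 26 July 2024.

July 26, 2024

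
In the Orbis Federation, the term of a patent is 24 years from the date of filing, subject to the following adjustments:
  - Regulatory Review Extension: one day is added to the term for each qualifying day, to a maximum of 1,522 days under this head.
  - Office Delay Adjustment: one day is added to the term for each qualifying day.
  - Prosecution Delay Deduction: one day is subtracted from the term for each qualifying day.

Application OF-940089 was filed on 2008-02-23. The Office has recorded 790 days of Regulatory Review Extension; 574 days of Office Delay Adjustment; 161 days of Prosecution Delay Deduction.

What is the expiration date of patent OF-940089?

Base term: filing date + 24 years → 23 February 2032.
Regulatory Review Extension: 790 days (within the 1522-day cap) → +790 days → 23 April 2034.
Office Delay Adjustment: +574 days → 18 November 2035.
Prosecution Delay Deduction: −161 days → 10 June 2035.

June 10, 2035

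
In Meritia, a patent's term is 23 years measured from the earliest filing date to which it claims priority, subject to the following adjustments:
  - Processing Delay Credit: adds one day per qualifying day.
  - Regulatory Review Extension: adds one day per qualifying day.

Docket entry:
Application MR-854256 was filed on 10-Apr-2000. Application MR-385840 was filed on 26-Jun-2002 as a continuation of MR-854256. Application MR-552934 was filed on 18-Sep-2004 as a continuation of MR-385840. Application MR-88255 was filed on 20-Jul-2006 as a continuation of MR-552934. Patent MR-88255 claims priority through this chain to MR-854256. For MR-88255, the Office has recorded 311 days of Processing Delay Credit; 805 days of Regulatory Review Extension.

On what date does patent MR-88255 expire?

Earliest priority filing: 10 April 2000.
Base term: 10 April 2000 + 23 years → 10 April 2023.
Processing Delay Credit: +311 days → 15 February 2024.
Regulatory Review Extension: +805 days → 30 April 2026.

2026-04-30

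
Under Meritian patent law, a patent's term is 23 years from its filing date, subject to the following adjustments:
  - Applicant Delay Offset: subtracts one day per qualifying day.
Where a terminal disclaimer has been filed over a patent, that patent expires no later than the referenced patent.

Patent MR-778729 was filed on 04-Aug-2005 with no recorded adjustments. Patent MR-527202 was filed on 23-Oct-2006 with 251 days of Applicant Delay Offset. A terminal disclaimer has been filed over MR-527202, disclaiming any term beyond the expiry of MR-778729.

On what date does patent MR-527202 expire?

Natural term of MR-527202:
  Base: filing + 23 years → 23 October 2029.
  Applicant Delay Offset: −251 days → 14 February 2029.
Expiry of referenced patent MR-778729:
  Base: filing + 23 years → 4 August 2028.
Terminal disclaimer: MR-527202 expires on the earlier of 14 February 2029 and 4 August 2028.

August 4, 2028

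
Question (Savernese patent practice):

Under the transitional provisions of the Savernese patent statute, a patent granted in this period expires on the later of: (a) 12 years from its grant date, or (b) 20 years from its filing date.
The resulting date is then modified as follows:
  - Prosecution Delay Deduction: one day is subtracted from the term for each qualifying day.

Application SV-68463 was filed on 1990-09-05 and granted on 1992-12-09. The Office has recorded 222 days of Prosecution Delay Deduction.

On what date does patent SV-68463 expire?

(a) grant + 12 years → 9 December 2004.
(b) filing + 20 years → 5 September 2010.
Later of the two: 5 September 2010.
Prosecution Delay Deduction: −222 days → 26 January 2010.

2010-01-26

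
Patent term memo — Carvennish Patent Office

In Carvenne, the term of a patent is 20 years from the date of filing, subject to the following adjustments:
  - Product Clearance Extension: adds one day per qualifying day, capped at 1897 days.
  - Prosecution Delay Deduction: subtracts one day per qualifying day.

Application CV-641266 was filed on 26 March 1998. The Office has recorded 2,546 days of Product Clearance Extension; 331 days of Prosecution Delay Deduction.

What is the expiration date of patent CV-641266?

Base term: filing date + 20 years → 26 March 2018.
Product Clearance Extension: 2546 days claimed exceeds the 1897-day cap, so +1897 days → 5 June 2023.
Prosecution Delay Deduction: −331 days → 9 July 2022.

July 9, 2022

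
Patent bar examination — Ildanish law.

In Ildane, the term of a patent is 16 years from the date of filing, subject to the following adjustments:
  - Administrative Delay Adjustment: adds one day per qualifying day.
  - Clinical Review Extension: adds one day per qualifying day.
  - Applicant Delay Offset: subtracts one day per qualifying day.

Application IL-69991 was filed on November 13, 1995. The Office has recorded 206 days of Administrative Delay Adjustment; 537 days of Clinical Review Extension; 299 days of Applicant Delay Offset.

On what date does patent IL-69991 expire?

January 30, 2013

Base term: filing date + 16 years → 13 November 2011.
Administrative Delay Adjustment: +206 days → 6 June 2012.
Clinical Review Extension: +537 days → 25 November 2013.
Applicant Delay Offset: −299 days → 30 January 2013.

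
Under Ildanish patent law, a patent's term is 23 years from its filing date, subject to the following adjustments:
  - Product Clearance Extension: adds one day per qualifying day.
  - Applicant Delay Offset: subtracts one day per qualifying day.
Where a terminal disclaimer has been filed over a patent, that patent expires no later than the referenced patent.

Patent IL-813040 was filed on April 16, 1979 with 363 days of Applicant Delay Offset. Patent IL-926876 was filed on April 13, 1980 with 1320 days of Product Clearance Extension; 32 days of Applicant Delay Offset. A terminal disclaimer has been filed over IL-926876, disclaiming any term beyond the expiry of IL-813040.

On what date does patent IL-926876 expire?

2001-04-18

Natural term of IL-926876:
  Base: filing + 23 years → 13 April 2003.
  Product Clearance Extension: +1320 days → 23 November 2006.
  Applicant Delay Offset: −32 days → 22 October 2006.
Expiry of referenced patent IL-813040:
  Base: filing + 23 years → 16 April 2002.
  Applicant Delay Offset: −363 days → 18 April 2001.
Terminal disclaimer: IL-926876 expires on the earlier of 22 October 2006 and 18 April 2001.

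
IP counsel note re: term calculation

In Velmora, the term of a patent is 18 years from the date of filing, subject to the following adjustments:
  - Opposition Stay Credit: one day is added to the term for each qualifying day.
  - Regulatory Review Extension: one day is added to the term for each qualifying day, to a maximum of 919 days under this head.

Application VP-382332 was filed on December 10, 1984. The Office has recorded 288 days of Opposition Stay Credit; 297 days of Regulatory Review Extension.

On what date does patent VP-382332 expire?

Base term: filing date + 18 years → 10 December 2002.
Opposition Stay Credit: +288 days → 24 September 2003.
Regulatory Review Extension: 297 days (within the 919-day cap) → +297 days → 17 July 2004.

July 17, 2004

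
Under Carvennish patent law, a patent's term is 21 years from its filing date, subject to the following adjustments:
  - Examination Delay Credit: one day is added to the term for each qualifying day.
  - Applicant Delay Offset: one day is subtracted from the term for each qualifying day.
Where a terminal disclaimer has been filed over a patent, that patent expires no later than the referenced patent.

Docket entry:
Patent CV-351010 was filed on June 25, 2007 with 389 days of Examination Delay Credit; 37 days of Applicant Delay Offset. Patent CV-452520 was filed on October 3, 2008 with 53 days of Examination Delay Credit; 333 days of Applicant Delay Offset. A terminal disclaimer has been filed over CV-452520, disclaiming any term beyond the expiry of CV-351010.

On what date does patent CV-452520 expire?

2028-12-27

Natural term of CV-452520:
  Base: filing + 21 years → 3 October 2029.
  Examination Delay Credit: +53 days → 25 November 2029.
  Applicant Delay Offset: −333 days → 27 December 2028.
Expiry of referenced patent CV-351010:
  Base: filing + 21 years → 25 June 2028.
  Examination Delay Credit: +389 days → 19 July 2029.
  Applicant Delay Offset: −37 days → 12 June 2029.
Terminal disclaimer: CV-452520 expires on the earlier of 27 December 2028 and 12 June 2029.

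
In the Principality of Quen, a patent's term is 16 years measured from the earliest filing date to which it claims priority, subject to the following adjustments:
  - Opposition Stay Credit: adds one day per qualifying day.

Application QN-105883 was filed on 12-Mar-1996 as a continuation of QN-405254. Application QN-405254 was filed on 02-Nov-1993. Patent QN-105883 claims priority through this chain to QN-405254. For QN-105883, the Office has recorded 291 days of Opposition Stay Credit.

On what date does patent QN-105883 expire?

Earliest priority filing: 2 November 1993.
Base term: 2 November 1993 + 16 years → 2 November 2009.
Opposition Stay Credit: +291 days → 20 August 2010.

2010-08-20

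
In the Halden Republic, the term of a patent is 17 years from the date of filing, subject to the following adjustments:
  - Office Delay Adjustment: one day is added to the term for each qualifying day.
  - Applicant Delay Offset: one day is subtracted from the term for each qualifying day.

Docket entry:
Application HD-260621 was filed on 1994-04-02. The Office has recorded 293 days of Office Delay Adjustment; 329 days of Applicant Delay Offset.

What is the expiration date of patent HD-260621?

2011-02-25

Base term: filing date + 17 years → 2 April 2011.
Office Delay Adjustment: +293 days → 20 January 2012.
Applicant Delay Offset: −329 days → 25 February 2011.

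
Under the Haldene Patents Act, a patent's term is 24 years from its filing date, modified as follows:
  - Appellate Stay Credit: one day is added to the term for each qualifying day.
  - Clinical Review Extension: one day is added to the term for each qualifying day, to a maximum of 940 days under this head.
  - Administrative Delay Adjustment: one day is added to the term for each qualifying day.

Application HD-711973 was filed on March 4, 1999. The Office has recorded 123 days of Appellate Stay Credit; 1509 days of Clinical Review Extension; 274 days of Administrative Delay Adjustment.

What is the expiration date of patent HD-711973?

Base term: filing date + 24 years → 4 March 2023.
Appellate Stay Credit: +123 days → 5 July 2023.
Clinical Review Extension: 1509 days claimed exceeds the 940-day cap, so +940 days → 30 January 2026.
Administrative Delay Adjustment: +274 days → 31 October 2026.

2026-10-31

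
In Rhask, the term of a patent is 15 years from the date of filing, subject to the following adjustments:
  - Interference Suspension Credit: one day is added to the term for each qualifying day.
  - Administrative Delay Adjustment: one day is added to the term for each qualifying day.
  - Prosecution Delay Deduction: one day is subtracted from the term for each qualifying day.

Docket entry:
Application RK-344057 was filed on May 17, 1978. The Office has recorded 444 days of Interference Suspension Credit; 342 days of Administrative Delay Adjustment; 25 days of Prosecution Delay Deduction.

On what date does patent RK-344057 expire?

June 17, 1995

Base term: filing date + 15 years → 17 May 1993.
Interference Suspension Credit: +444 days → 4 August 1994.
Administrative Delay Adjustment: +342 days → 12 July 1995.
Prosecution Delay Deduction: −25 days → 17 June 1995.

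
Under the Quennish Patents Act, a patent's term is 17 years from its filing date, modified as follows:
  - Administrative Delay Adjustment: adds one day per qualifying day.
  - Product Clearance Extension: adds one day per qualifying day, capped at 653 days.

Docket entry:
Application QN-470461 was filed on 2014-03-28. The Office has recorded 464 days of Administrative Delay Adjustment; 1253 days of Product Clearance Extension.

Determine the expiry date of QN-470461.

Base term: filing date + 17 years → 28 March 2031.
Administrative Delay Adjustment: +464 days → 4 July 2032.
Product Clearance Extension: 1253 days claimed exceeds the 653-day cap, so +653 days → 18 April 2034.

April 18, 2034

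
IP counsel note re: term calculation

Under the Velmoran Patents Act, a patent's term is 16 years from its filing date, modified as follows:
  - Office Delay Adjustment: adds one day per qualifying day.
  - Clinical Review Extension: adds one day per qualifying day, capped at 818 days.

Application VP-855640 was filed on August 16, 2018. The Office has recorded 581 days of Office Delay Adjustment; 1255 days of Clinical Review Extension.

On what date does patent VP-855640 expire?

Base term: filing date + 16 years → 16 August 2034.
Office Delay Adjustment: +581 days → 19 March 2036.
Clinical Review Extension: 1255 days claimed exceeds the 818-day cap, so +818 days → 15 June 2038.

June 15, 2038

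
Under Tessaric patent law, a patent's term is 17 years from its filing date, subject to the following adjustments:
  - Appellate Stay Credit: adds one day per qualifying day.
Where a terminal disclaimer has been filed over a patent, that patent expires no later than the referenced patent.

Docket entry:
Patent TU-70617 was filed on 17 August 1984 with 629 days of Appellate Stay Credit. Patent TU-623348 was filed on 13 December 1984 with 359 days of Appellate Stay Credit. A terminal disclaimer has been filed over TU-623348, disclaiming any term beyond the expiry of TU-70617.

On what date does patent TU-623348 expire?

Natural term of TU-623348:
  Base: filing + 17 years → 13 December 2001.
  Appellate Stay Credit: +359 days → 7 December 2002.
Expiry of referenced patent TU-70617:
  Base: filing + 17 years → 17 August 2001.
  Appellate Stay Credit: +629 days → 8 May 2003.
Terminal disclaimer: TU-623348 expires on the earlier of 7 December 2002 and 8 May 2003.

December 7, 2002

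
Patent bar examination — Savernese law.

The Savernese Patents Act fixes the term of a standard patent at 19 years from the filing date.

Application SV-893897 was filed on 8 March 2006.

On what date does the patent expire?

Filing date + 19 years → 8 March 2025.

March 8, 2025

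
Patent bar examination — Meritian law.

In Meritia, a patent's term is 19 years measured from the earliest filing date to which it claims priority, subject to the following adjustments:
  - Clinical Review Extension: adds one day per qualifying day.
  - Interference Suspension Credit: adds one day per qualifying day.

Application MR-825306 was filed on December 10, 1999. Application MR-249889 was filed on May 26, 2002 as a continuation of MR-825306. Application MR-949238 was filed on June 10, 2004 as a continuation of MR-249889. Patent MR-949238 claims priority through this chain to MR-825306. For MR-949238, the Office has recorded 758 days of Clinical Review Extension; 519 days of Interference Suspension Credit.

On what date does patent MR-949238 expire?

June 9, 2022

Earliest priority filing: 10 December 1999.
Base term: 10 December 1999 + 19 years → 10 December 2018.
Clinical Review Extension: +758 days → 6 January 2021.
Interference Suspension Credit: +519 days → 9 June 2022.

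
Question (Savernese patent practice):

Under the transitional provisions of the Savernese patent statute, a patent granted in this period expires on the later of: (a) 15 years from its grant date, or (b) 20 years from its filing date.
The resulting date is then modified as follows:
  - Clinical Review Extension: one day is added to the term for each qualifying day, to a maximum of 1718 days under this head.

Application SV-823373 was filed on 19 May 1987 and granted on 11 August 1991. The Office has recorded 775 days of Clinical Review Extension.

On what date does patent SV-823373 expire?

(a) grant + 15 years → 11 August 2006.
(b) filing + 20 years → 19 May 2007.
Later of the two: 19 May 2007.
Clinical Review Extension: 775 days (within the 1718-day cap) → +775 days → 2 July 2009.

2009-07-02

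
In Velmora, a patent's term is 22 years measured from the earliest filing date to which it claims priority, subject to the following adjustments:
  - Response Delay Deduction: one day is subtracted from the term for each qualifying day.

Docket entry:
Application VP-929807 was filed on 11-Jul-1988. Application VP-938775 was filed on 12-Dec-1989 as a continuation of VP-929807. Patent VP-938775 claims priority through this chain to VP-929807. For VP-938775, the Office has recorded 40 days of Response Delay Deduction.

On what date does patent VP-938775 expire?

Earliest priority filing: 11 July 1988.
Base term: 11 July 1988 + 22 years → 11 July 2010.
Response Delay Deduction: −40 days → 1 June 2010.

June 1, 2010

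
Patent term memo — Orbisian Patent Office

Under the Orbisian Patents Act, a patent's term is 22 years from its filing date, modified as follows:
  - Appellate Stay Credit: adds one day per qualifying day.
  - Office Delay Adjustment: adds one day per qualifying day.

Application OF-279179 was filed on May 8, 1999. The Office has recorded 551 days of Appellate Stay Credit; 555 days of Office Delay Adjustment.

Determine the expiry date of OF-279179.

Base term: filing date + 22 years → 8 May 2021.
Appellate Stay Credit: +551 days → 10 November 2022.
Office Delay Adjustment: +555 days → 18 May 2024.

May 18, 2024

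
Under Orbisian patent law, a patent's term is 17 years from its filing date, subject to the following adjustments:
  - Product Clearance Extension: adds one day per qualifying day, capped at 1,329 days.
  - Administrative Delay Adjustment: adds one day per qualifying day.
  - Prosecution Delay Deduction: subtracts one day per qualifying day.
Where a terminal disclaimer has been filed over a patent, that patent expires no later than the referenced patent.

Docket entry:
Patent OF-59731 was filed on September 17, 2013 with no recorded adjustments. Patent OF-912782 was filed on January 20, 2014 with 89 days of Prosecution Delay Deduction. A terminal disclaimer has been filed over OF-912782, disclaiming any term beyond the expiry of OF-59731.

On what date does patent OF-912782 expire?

Natural term of OF-912782:
  Base: filing + 17 years → 20 January 2031.
  Prosecution Delay Deduction: −89 days → 23 October 2030.
Expiry of referenced patent OF-59731:
  Base: filing + 17 years → 17 September 2030.
Terminal disclaimer: OF-912782 expires on the earlier of 23 October 2030 and 17 September 2030.

September 17, 2030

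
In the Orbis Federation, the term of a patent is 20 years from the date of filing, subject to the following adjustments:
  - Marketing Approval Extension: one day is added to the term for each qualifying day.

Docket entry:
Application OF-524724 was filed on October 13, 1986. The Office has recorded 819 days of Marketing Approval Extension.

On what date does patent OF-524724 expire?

2009-01-09

Base term: filing date + 20 years → 13 October 2006.
Marketing Approval Extension: +819 days → 9 January 2009.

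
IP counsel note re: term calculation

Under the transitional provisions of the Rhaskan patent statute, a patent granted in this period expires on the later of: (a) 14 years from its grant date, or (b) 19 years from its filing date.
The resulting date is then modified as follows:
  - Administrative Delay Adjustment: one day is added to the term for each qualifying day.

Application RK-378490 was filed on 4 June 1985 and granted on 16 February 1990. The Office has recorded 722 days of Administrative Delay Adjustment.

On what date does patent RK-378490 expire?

(a) grant + 14 years → 16 February 2004.
(b) filing + 19 years → 4 June 2004.
Later of the two: 4 June 2004.
Administrative Delay Adjustment: +722 days → 27 May 2006.

May 27, 2006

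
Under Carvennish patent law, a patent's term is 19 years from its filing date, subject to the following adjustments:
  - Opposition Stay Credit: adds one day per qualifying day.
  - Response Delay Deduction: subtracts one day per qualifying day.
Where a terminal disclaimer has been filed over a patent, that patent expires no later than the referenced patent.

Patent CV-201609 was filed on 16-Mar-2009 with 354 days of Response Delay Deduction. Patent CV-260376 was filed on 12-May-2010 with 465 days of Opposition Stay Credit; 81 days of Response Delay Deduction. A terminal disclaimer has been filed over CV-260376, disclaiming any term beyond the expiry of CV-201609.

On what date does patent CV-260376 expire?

Natural term of CV-260376:
  Base: filing + 19 years → 12 May 2029.
  Opposition Stay Credit: +465 days → 20 August 2030.
  Response Delay Deduction: −81 days → 31 May 2030.
Expiry of referenced patent CV-201609:
  Base: filing + 19 years → 16 March 2028.
  Response Delay Deduction: −354 days → 28 March 2027.
Terminal disclaimer: CV-260376 expires on the earlier of 31 May 2030 and 28 March 2027.

2027-03-28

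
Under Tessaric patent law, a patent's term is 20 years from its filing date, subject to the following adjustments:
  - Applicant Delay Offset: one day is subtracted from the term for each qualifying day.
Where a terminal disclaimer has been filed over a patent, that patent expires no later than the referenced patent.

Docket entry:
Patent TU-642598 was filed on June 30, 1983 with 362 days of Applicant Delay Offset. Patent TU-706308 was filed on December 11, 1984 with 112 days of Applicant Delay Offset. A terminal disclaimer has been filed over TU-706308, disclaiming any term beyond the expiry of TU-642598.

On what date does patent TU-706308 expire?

2002-07-03

Natural term of TU-706308:
  Base: filing + 20 years → 11 December 2004.
  Applicant Delay Offset: −112 days → 21 August 2004.
Expiry of referenced patent TU-642598:
  Base: filing + 20 years → 30 June 2003.
  Applicant Delay Offset: −362 days → 3 July 2002.
Terminal disclaimer: TU-706308 expires on the earlier of 21 August 2004 and 3 July 2002.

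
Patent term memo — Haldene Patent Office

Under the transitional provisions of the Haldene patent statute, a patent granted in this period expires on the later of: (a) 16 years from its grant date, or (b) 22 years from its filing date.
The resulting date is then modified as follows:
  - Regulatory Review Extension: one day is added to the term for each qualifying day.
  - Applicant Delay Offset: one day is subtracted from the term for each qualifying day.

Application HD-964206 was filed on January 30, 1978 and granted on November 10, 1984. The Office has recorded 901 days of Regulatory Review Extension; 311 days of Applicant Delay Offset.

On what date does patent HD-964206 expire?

2002-06-23

(a) grant + 16 years → 10 November 2000.
(b) filing + 22 years → 30 January 2000.
Later of the two: 10 November 2000.
Regulatory Review Extension: +901 days → 30 April 2003.
Applicant Delay Offset: −311 days → 23 June 2002.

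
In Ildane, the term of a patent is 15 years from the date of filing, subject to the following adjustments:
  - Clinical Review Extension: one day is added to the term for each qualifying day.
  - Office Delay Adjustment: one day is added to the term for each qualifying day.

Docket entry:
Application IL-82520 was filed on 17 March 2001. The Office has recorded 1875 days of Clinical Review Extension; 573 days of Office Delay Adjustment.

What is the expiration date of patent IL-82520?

November 29, 2022

Base term: filing date + 15 years → 17 March 2016.
Clinical Review Extension: +1875 days → 5 May 2021.
Office Delay Adjustment: +573 days → 29 November 2022.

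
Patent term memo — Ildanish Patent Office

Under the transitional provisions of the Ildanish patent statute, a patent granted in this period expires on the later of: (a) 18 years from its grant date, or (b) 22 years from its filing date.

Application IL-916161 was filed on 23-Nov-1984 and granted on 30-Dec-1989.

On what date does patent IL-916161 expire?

(a) grant + 18 years → 30 December 2007.
(b) filing + 22 years → 23 November 2006.
Later of the two: 30 December 2007.

2007-12-30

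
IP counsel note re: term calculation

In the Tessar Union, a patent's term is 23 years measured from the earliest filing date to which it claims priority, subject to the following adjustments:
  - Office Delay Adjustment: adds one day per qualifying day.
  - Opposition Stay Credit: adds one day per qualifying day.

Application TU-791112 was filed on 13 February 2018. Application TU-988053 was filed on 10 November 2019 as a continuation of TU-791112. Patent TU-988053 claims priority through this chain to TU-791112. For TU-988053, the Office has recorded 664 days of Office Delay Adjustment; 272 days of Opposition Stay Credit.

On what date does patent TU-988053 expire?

September 7, 2043

Earliest priority filing: 13 February 2018.
Base term: 13 February 2018 + 23 years → 13 February 2041.
Office Delay Adjustment: +664 days → 9 December 2042.
Opposition Stay Credit: +272 days → 7 September 2043.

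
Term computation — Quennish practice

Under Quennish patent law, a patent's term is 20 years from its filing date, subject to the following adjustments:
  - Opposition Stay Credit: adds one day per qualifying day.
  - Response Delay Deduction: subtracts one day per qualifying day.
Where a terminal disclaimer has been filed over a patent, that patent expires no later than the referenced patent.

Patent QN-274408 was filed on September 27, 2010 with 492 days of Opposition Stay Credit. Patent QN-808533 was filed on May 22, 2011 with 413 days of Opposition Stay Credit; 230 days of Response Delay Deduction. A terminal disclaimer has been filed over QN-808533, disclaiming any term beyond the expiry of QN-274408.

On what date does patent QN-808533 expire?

Natural term of QN-808533:
  Base: filing + 20 years → 22 May 2031.
  Opposition Stay Credit: +413 days → 8 July 2032.
  Response Delay Deduction: −230 days → 21 November 2031.
Expiry of referenced patent QN-274408:
  Base: filing + 20 years → 27 September 2030.
  Opposition Stay Credit: +492 days → 1 February 2032.
Terminal disclaimer: QN-808533 expires on the earlier of 21 November 2031 and 1 February 2032.

November 21, 2031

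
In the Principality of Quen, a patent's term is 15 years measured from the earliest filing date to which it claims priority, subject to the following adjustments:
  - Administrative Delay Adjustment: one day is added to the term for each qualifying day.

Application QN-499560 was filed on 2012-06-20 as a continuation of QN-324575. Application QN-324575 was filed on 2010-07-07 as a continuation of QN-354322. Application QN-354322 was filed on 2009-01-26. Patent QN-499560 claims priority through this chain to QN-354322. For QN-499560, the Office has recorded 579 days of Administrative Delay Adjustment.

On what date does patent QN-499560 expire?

August 27, 2025

Earliest priority filing: 26 January 2009.
Base term: 26 January 2009 + 15 years → 26 January 2024.
Administrative Delay Adjustment: +579 days → 27 August 2025.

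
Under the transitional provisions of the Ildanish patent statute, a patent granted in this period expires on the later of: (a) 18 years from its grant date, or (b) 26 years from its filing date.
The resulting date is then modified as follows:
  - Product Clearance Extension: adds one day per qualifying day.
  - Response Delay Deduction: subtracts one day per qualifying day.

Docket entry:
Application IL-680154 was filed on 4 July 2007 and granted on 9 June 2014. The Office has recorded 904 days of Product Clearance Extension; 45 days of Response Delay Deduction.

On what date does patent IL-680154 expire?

(a) grant + 18 years → 9 June 2032.
(b) filing + 26 years → 4 July 2033.
Later of the two: 4 July 2033.
Product Clearance Extension: +904 days → 25 December 2035.
Response Delay Deduction: −45 days → 10 November 2035.

November 10, 2035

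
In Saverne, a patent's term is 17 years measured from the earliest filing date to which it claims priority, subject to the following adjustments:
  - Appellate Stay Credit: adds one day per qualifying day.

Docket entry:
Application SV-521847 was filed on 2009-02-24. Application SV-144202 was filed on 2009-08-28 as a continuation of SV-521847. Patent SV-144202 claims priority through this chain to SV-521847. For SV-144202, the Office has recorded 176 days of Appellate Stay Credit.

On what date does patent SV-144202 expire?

Earliest priority filing: 24 February 2009.
Base term: 24 February 2009 + 17 years → 24 February 2026.
Appellate Stay Credit: +176 days → 19 August 2026.

August 19, 2026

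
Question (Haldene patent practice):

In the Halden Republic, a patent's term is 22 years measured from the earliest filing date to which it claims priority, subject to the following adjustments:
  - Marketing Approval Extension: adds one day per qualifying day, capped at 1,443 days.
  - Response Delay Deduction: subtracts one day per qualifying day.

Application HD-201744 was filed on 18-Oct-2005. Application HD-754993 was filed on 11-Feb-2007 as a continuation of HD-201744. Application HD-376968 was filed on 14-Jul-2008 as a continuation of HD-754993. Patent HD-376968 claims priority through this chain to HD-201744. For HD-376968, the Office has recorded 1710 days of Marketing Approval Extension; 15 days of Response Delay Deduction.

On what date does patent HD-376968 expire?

Earliest priority filing: 18 October 2005.
Base term: 18 October 2005 + 22 years → 18 October 2027.
Marketing Approval Extension: 1710 days claimed exceeds the 1443-day cap, so +1443 days → 30 September 2031.
Response Delay Deduction: −15 days → 15 September 2031.

September 15, 2031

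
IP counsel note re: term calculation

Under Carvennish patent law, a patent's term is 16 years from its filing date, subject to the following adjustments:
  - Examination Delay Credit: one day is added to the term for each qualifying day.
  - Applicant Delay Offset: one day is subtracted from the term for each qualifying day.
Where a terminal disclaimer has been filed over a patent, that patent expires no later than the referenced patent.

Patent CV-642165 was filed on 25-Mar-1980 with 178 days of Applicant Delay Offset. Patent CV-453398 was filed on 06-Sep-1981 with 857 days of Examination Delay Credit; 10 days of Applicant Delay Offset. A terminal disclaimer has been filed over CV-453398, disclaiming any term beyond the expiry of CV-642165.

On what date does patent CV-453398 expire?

September 29, 1995

Natural term of CV-453398:
  Base: filing + 16 years → 6 September 1997.
  Examination Delay Credit: +857 days → 11 January 2000.
  Applicant Delay Offset: −10 days → 1 January 2000.
Expiry of referenced patent CV-642165:
  Base: filing + 16 years → 25 March 1996.
  Applicant Delay Offset: −178 days → 29 September 1995.
Terminal disclaimer: CV-453398 expires on the earlier of 1 January 2000 and 29 September 1995.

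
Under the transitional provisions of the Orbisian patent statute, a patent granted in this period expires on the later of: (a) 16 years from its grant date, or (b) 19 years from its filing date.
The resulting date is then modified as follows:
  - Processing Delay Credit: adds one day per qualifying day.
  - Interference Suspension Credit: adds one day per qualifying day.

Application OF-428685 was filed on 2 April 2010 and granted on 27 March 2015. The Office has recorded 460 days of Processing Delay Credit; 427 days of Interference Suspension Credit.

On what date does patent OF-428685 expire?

(a) grant + 16 years → 27 March 2031.
(b) filing + 19 years → 2 April 2029.
Later of the two: 27 March 2031.
Processing Delay Credit: +460 days → 29 June 2032.
Interference Suspension Credit: +427 days → 30 August 2033.

August 30, 2033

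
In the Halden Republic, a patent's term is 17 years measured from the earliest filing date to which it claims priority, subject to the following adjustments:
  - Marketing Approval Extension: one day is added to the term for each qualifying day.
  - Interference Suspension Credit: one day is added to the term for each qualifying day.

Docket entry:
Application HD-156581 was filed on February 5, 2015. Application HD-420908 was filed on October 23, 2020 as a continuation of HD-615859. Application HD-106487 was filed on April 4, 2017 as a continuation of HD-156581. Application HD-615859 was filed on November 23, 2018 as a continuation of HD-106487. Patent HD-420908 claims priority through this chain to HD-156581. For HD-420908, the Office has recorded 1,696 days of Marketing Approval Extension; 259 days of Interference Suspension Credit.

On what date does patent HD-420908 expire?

Earliest priority filing: 5 February 2015.
Base term: 5 February 2015 + 17 years → 5 February 2032.
Marketing Approval Extension: +1696 days → 27 September 2036.
Interference Suspension Credit: +259 days → 13 June 2037.

2037-06-13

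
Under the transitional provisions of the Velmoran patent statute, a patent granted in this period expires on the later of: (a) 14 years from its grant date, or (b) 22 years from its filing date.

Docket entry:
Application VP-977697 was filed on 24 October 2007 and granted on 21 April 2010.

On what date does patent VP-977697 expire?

October 24, 2029

(a) grant + 14 years → 21 April 2024.
(b) filing + 22 years → 24 October 2029.
Later of the two: 24 October 2029.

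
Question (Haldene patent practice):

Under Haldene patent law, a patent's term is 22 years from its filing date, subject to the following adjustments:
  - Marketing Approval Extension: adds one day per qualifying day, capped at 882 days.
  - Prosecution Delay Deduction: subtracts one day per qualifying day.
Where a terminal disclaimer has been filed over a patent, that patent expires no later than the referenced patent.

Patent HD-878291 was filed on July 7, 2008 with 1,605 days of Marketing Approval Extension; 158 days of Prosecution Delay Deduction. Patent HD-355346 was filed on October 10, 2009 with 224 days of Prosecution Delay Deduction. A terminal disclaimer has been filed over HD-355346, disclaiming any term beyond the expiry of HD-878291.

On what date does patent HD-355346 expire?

2031-02-28

Natural term of HD-355346:
  Base: filing + 22 years → 10 October 2031.
  Prosecution Delay Deduction: −224 days → 28 February 2031.
Expiry of referenced patent HD-878291:
  Base: filing + 22 years → 7 July 2030.
  Marketing Approval Extension: 1605 days claimed exceeds the 882-day cap, so +882 days → 5 December 2032.
  Prosecution Delay Deduction: −158 days → 30 June 2032.
Terminal disclaimer: HD-355346 expires on the earlier of 28 February 2031 and 30 June 2032.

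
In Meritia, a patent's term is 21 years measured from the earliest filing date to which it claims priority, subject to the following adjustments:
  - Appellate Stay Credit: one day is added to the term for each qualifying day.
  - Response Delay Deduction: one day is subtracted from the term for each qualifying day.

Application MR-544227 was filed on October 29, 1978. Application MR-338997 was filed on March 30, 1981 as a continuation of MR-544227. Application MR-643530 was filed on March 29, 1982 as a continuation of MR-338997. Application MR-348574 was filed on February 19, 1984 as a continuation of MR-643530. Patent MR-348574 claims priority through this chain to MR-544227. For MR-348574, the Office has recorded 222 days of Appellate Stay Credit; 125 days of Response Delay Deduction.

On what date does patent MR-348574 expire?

Earliest priority filing: 29 October 1978.
Base term: 29 October 1978 + 21 years → 29 October 1999.
Appellate Stay Credit: +222 days → 7 June 2000.
Response Delay Deduction: −125 days → 3 February 2000.

2000-02-03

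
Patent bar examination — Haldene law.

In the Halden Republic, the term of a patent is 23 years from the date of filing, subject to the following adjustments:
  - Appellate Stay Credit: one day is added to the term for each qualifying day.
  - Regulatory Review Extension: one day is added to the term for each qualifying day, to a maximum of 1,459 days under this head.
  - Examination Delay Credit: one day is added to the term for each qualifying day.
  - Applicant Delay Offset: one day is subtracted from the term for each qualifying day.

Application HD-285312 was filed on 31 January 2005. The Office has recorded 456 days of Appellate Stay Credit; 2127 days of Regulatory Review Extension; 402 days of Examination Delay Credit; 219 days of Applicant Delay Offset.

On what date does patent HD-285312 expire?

Base term: filing date + 23 years → 31 January 2028.
Appellate Stay Credit: +456 days → 1 May 2029.
Regulatory Review Extension: 2127 days claimed exceeds the 1459-day cap, so +1459 days → 29 April 2033.
Examination Delay Credit: +402 days → 5 June 2034.
Applicant Delay Offset: −219 days → 29 October 2033.

October 29, 2033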